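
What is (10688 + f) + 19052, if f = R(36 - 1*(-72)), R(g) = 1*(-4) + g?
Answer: 29844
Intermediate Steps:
R(g) = -4 + g
f = 104 (f = -4 + (36 - 1*(-72)) = -4 + (36 + 72) = -4 + 108 = 104)
(10688 + f) + 19052 = (10688 + 104) + 19052 = 10792 + 19052 = 29844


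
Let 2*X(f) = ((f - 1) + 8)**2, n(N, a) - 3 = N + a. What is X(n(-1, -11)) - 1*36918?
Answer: -36916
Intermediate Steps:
n(N, a) = 3 + N + a (n(N, a) = 3 + (N + a) = 3 + N + a)
X(f) = (7 + f)**2/2 (X(f) = ((f - 1) + 8)**2/2 = ((-1 + f) + 8)**2/2 = (7 + f)**2/2)
X(n(-1, -11)) - 1*36918 = (7 + (3 - 1 - 11))**2/2 - 1*36918 = (7 - 9)**2/2 - 36918 = (1/2)*(-2)**2 - 36918 = (1/2)*4 - 36918 = 2 - 36918 = -36916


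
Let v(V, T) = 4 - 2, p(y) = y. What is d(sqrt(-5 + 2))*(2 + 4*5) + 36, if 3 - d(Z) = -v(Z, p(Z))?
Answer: 146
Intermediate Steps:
v(V, T) = 2
d(Z) = 5 (d(Z) = 3 - (-1)*2 = 3 - 1*(-2) = 3 + 2 = 5)
d(sqrt(-5 + 2))*(2 + 4*5) + 36 = 5*(2 + 4*5) + 36 = 5*(2 + 20) + 36 = 5*22 + 36 = 110 + 36 = 146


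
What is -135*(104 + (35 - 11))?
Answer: -17280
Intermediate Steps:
-135*(104 + (35 - 11)) = -135*(104 + 24) = -135*128 = -17280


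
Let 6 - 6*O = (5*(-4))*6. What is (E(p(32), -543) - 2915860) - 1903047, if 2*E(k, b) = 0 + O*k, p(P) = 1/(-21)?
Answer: -9637815/2 ≈ -4.8189e+6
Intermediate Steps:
p(P) = -1/21
O = 21 (O = 1 - 5*(-4)*6/6 = 1 - (-10)*6/3 = 1 - 1/6*(-120) = 1 + 20 = 21)
E(k, b) = 21*k/2 (E(k, b) = (0 + 21*k)/2 = (21*k)/2 = 21*k/2)
(E(p(32), -543) - 2915860) - 1903047 = ((21/2)*(-1/21) - 2915860) - 1903047 = (-1/2 - 2915860) - 1903047 = -5831721/2 - 1903047 = -9637815/2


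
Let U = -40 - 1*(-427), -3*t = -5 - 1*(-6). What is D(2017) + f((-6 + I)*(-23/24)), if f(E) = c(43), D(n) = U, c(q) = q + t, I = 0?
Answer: 1289/3 ≈ 429.67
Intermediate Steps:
t = -1/3 (t = -(-5 - 1*(-6))/3 = -(-5 + 6)/3 = -1/3*1 = -1/3 ≈ -0.33333)
c(q) = -1/3 + q (c(q) = q - 1/3 = -1/3 + q)
U = 387 (U = -40 + 427 = 387)
D(n) = 387
f(E) = 128/3 (f(E) = -1/3 + 43 = 128/3)
D(2017) + f((-6 + I)*(-23/24)) = 387 + 128/3 = 1289/3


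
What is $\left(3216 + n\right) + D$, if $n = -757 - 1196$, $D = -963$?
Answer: $300$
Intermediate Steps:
$n = -1953$
$\left(3216 + n\right) + D = \left(3216 - 1953\right) - 963 = 1263 - 963 = 300$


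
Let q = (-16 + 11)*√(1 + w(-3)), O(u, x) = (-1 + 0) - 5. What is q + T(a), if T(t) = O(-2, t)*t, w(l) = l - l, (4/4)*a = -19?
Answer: 109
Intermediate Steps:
a = -19
O(u, x) = -6 (O(u, x) = -1 - 5 = -6)
w(l) = 0
T(t) = -6*t
q = -5 (q = (-16 + 11)*√(1 + 0) = -5*√1 = -5*1 = -5)
q + T(a) = -5 - 6*(-19) = -5 + 114 = 109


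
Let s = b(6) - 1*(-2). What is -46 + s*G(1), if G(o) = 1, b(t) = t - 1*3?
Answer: -41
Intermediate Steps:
b(t) = -3 + t (b(t) = t - 3 = -3 + t)
s = 5 (s = (-3 + 6) - 1*(-2) = 3 + 2 = 5)
-46 + s*G(1) = -46 + 5*1 = -46 + 5 = -41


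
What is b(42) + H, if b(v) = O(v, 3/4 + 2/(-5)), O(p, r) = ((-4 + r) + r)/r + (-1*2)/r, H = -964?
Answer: -6854/7 ≈ -979.14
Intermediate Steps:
O(p, r) = -2/r + (-4 + 2*r)/r (O(p, r) = (-4 + 2*r)/r - 2/r = -2/r + (-4 + 2*r)/r)
b(v) = -106/7 (b(v) = 2 - 6/(3/4 + 2/(-5)) = 2 - 6/(3*(¼) + 2*(-⅕)) = 2 - 6/(¾ - ⅖) = 2 - 6/7/20 = 2 - 6*20/7 = 2 - 120/7 = -106/7)
b(42) + H = -106/7 - 964 = -6854/7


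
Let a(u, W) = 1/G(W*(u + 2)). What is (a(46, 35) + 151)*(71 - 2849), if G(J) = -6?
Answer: -419015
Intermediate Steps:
a(u, W) = -1/6 (a(u, W) = 1/(-6) = -1/6)
(a(46, 35) + 151)*(71 - 2849) = (-1/6 + 151)*(71 - 2849) = (905/6)*(-2778) = -419015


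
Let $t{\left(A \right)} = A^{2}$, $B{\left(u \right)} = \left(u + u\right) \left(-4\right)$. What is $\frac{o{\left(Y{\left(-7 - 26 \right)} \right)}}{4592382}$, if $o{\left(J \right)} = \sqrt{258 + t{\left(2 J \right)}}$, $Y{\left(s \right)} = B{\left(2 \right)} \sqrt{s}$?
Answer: $\frac{9 i \sqrt{46}}{1530794} \approx 3.9875 \cdot 10^{-5} i$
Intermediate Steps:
$B{\left(u \right)} = - 8 u$ ($B{\left(u \right)} = 2 u \left(-4\right) = - 8 u$)
$Y{\left(s \right)} = - 16 \sqrt{s}$ ($Y{\left(s \right)} = \left(-8\right) 2 \sqrt{s} = - 16 \sqrt{s}$)
$o{\left(J \right)} = \sqrt{258 + 4 J^{2}}$ ($o{\left(J \right)} = \sqrt{258 + \left(2 J\right)^{2}} = \sqrt{258 + 4 J^{2}}$)
$\frac{o{\left(Y{\left(-7 - 26 \right)} \right)}}{4592382} = \frac{\sqrt{258 + 4 \left(- 16 \sqrt{-7 - 26}\right)^{2}}}{4592382} = \sqrt{258 + 4 \left(- 16 \sqrt{-33}\right)^{2}} \cdot \frac{1}{4592382} = \sqrt{258 + 4 \left(- 16 i \sqrt{33}\right)^{2}} \cdot \frac{1}{4592382} = \sqrt{258 + 4 \left(-8448\right)} \frac{1}{4592382} = \sqrt{258 - 33792} \cdot \frac{1}{4592382} = \sqrt{-33534} \cdot \frac{1}{4592382} = 27 i \sqrt{46} \cdot \frac{1}{4592382} = \frac{9 i \sqrt{46}}{1530794}$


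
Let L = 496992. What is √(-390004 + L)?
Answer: 2*√26747 ≈ 327.09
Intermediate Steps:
√(-390004 + L) = √(-390004 + 496992) = √106988 = 2*√26747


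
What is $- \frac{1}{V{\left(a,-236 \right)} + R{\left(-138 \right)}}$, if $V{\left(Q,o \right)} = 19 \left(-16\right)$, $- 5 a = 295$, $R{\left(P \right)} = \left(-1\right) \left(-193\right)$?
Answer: $\frac{1}{111} \approx 0.009009$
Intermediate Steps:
$R{\left(P \right)} = 193$
$a = -59$ ($a = \left(- \frac{1}{5}\right) 295 = -59$)
$V{\left(Q,o \right)} = -304$
$- \frac{1}{V{\left(a,-236 \right)} + R{\left(-138 \right)}} = - \frac{1}{-304 + 193} = - \frac{1}{-111} = \left(-1\right) \left(- \frac{1}{111}\right) = \frac{1}{111}$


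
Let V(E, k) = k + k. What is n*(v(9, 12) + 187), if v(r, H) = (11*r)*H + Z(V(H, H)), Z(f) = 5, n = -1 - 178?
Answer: -247020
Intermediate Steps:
V(E, k) = 2*k
n = -179
v(r, H) = 5 + 11*H*r (v(r, H) = (11*r)*H + 5 = 11*H*r + 5 = 5 + 11*H*r)
n*(v(9, 12) + 187) = -179*((5 + 11*12*9) + 187) = -179*((5 + 1188) + 187) = -179*(1193 + 187) = -179*1380 = -247020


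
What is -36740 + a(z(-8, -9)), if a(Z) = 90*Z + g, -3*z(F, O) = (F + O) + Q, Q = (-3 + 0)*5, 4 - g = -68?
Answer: -35708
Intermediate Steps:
g = 72 (g = 4 - 1*(-68) = 4 + 68 = 72)
Q = -15 (Q = -3*5 = -15)
z(F, O) = 5 - F/3 - O/3 (z(F, O) = -((F + O) - 15)/3 = -(-15 + F + O)/3 = 5 - F/3 - O/3)
a(Z) = 72 + 90*Z (a(Z) = 90*Z + 72 = 72 + 90*Z)
-36740 + a(z(-8, -9)) = -36740 + (72 + 90*(5 - ⅓*(-8) - ⅓*(-9))) = -36740 + (72 + 90*(5 + 8/3 + 3)) = -36740 + (72 + 90*(32/3)) = -36740 + (72 + 960) = -36740 + 1032 = -35708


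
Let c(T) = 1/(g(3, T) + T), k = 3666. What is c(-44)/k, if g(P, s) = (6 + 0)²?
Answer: -1/29328 ≈ -3.4097e-5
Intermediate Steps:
g(P, s) = 36 (g(P, s) = 6² = 36)
c(T) = 1/(36 + T)
c(-44)/k = 1/((36 - 44)*3666) = (1/3666)/(-8) = -⅛*1/3666 = -1/29328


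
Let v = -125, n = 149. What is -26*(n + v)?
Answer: -624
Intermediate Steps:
-26*(n + v) = -26*(149 - 125) = -26*24 = -624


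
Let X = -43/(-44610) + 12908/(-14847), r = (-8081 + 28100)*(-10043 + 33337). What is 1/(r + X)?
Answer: 31539270/14707473919562341 ≈ 2.1444e-9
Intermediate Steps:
r = 466322586 (r = 20019*23294 = 466322586)
X = -27389879/31539270 (X = -43*(-1/44610) + 12908*(-1/14847) = 43/44610 - 1844/2121 = -27389879/31539270 ≈ -0.86844)
1/(r + X) = 1/(466322586 - 27389879/31539270) = 1/(14707473919562341/31539270) = 31539270/14707473919562341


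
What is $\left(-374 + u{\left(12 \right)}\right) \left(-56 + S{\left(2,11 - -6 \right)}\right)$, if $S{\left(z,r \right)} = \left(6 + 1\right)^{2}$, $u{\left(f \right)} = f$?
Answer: $2534$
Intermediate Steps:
$S{\left(z,r \right)} = 49$ ($S{\left(z,r \right)} = 7^{2} = 49$)
$\left(-374 + u{\left(12 \right)}\right) \left(-56 + S{\left(2,11 - -6 \right)}\right) = \left(-374 + 12\right) \left(-56 + 49\right) = \left(-362\right) \left(-7\right) = 2534$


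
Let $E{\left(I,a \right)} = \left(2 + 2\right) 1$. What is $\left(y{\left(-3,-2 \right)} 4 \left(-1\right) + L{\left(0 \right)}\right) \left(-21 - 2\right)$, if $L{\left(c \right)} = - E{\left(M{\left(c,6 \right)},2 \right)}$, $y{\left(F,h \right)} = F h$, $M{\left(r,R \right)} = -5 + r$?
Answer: $644$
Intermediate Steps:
$E{\left(I,a \right)} = 4$ ($E{\left(I,a \right)} = 4 \cdot 1 = 4$)
$L{\left(c \right)} = -4$ ($L{\left(c \right)} = \left(-1\right) 4 = -4$)
$\left(y{\left(-3,-2 \right)} 4 \left(-1\right) + L{\left(0 \right)}\right) \left(-21 - 2\right) = \left(\left(-3\right) \left(-2\right) 4 \left(-1\right) - 4\right) \left(-21 - 2\right) = \left(6 \cdot 4 \left(-1\right) - 4\right) \left(-23\right) = \left(24 \left(-1\right) - 4\right) \left(-23\right) = \left(-24 - 4\right) \left(-23\right) = \left(-28\right) \left(-23\right) = 644$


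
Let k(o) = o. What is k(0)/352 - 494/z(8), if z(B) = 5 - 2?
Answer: -494/3 ≈ -164.67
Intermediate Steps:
z(B) = 3
k(0)/352 - 494/z(8) = 0/352 - 494/3 = 0*(1/352) - 494*⅓ = 0 - 494/3 = -494/3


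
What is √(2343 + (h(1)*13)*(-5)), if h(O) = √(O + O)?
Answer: √(2343 - 65*√2) ≈ 47.445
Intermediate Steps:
h(O) = √2*√O (h(O) = √(2*O) = √2*√O)
√(2343 + (h(1)*13)*(-5)) = √(2343 + ((√2*√1)*13)*(-5)) = √(2343 + ((√2*1)*13)*(-5)) = √(2343 + (√2*13)*(-5)) = √(2343 + (13*√2)*(-5)) = √(2343 - 65*√2)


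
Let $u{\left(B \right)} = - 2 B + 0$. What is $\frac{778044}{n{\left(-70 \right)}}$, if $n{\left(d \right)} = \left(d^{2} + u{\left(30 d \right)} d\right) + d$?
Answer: $- \frac{129674}{48195} \approx -2.6906$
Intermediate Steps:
$u{\left(B \right)} = - 2 B$
$n{\left(d \right)} = d - 59 d^{2}$ ($n{\left(d \right)} = \left(d^{2} + - 2 \cdot 30 d d\right) + d = \left(d^{2} + - 60 d d\right) + d = \left(d^{2} - 60 d^{2}\right) + d = - 59 d^{2} + d = d - 59 d^{2}$)
$\frac{778044}{n{\left(-70 \right)}} = \frac{778044}{\left(-70\right) \left(1 - -4130\right)} = \frac{778044}{\left(-70\right) \left(1 + 4130\right)} = \frac{778044}{\left(-70\right) 4131} = \frac{778044}{-289170} = 778044 \left(- \frac{1}{289170}\right) = - \frac{129674}{48195}$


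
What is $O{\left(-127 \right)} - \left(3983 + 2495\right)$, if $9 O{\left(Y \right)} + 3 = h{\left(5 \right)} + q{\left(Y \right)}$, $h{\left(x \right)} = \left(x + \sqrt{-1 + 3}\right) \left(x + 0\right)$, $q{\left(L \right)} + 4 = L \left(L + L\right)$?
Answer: $- \frac{26026}{9} + \frac{5 \sqrt{2}}{9} \approx -2891.0$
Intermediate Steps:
$q{\left(L \right)} = -4 + 2 L^{2}$ ($q{\left(L \right)} = -4 + L \left(L + L\right) = -4 + L 2 L = -4 + 2 L^{2}$)
$h{\left(x \right)} = x \left(x + \sqrt{2}\right)$ ($h{\left(x \right)} = \left(x + \sqrt{2}\right) x = x \left(x + \sqrt{2}\right)$)
$O{\left(Y \right)} = 2 + \frac{2 Y^{2}}{9} + \frac{5 \sqrt{2}}{9}$ ($O{\left(Y \right)} = - \frac{1}{3} + \frac{5 \left(5 + \sqrt{2}\right) + \left(-4 + 2 Y^{2}\right)}{9} = - \frac{1}{3} + \frac{\left(25 + 5 \sqrt{2}\right) + \left(-4 + 2 Y^{2}\right)}{9} = - \frac{1}{3} + \frac{21 + 2 Y^{2} + 5 \sqrt{2}}{9} = - \frac{1}{3} + \left(\frac{7}{3} + \frac{2 Y^{2}}{9} + \frac{5 \sqrt{2}}{9}\right) = 2 + \frac{2 Y^{2}}{9} + \frac{5 \sqrt{2}}{9}$)
$O{\left(-127 \right)} - \left(3983 + 2495\right) = \left(2 + \frac{2 \left(-127\right)^{2}}{9} + \frac{5 \sqrt{2}}{9}\right) - \left(3983 + 2495\right) = \left(2 + \frac{2}{9} \cdot 16129 + \frac{5 \sqrt{2}}{9}\right) - 6478 = \left(2 + \frac{32258}{9} + \frac{5 \sqrt{2}}{9}\right) - 6478 = \left(\frac{32276}{9} + \frac{5 \sqrt{2}}{9}\right) - 6478 = - \frac{26026}{9} + \frac{5 \sqrt{2}}{9}$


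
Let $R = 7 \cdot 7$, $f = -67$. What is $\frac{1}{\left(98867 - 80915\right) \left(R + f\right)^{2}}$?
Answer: $\frac{1}{5816448} \approx 1.7193 \cdot 10^{-7}$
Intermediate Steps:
$R = 49$
$\frac{1}{\left(98867 - 80915\right) \left(R + f\right)^{2}} = \frac{1}{\left(98867 - 80915\right) \left(49 - 67\right)^{2}} = \frac{1}{17952 \left(-18\right)^{2}} = \frac{1}{17952 \cdot 324} = \frac{1}{17952} \cdot \frac{1}{324} = \frac{1}{5816448}$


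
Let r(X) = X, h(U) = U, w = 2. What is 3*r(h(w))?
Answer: 6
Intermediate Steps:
3*r(h(w)) = 3*2 = 6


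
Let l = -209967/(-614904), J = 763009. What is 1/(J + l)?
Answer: 204968/156392498701 ≈ 1.3106e-6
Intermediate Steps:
l = 69989/204968 (l = -209967*(-1/614904) = 69989/204968 ≈ 0.34146)
1/(J + l) = 1/(763009 + 69989/204968) = 1/(156392498701/204968) = 204968/156392498701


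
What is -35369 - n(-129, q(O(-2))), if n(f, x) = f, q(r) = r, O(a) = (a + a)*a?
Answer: -35240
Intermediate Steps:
O(a) = 2*a² (O(a) = (2*a)*a = 2*a²)
-35369 - n(-129, q(O(-2))) = -35369 - 1*(-129) = -35369 + 129 = -35240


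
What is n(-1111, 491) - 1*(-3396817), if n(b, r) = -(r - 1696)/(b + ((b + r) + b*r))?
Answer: 1858846959339/547232 ≈ 3.3968e+6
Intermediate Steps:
n(b, r) = -(-1696 + r)/(r + 2*b + b*r) (n(b, r) = -(-1696 + r)/(b + (b + r + b*r)) = -(-1696 + r)/(r + 2*b + b*r))
n(-1111, 491) - 1*(-3396817) = (1696 - 1*491)/(491 + 2*(-1111) - 1111*491) - 1*(-3396817) = (1696 - 491)/(491 - 2222 - 545501) + 3396817 = 1205/(-547232) + 3396817 = -1/547232*1205 + 3396817 = -1205/547232 + 3396817 = 1858846959339/547232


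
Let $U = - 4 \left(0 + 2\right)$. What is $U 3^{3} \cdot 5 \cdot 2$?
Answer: $-2160$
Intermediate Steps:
$U = -8$ ($U = \left(-4\right) 2 = -8$)
$U 3^{3} \cdot 5 \cdot 2 = - 8 \cdot 3^{3} \cdot 5 \cdot 2 = \left(-8\right) 27 \cdot 10 = \left(-216\right) 10 = -2160$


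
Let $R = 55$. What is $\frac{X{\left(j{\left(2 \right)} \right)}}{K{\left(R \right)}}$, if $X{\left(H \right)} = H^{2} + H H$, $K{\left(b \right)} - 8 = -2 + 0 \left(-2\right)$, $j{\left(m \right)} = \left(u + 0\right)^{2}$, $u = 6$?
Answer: $432$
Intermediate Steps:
$j{\left(m \right)} = 36$ ($j{\left(m \right)} = \left(6 + 0\right)^{2} = 6^{2} = 36$)
$K{\left(b \right)} = 6$ ($K{\left(b \right)} = 8 + \left(-2 + 0 \left(-2\right)\right) = 8 + \left(-2 + 0\right) = 8 - 2 = 6$)
$X{\left(H \right)} = 2 H^{2}$ ($X{\left(H \right)} = H^{2} + H^{2} = 2 H^{2}$)
$\frac{X{\left(j{\left(2 \right)} \right)}}{K{\left(R \right)}} = \frac{2 \cdot 36^{2}}{6} = 2 \cdot 1296 \cdot \frac{1}{6} = 2592 \cdot \frac{1}{6} = 432$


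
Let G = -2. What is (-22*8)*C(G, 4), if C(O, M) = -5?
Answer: 880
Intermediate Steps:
(-22*8)*C(G, 4) = -22*8*(-5) = -176*(-5) = 880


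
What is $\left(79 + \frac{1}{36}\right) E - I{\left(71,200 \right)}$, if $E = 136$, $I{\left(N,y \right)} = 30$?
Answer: $\frac{96460}{9} \approx 10718.0$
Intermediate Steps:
$\left(79 + \frac{1}{36}\right) E - I{\left(71,200 \right)} = \left(79 + \frac{1}{36}\right) 136 - 30 = \frac{2845}{36} \cdot 136 - 30 = \frac{96730}{9} - 30 = \frac{96460}{9}$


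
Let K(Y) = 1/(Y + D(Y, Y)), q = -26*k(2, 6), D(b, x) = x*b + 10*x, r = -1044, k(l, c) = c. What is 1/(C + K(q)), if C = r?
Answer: -22620/23615279 ≈ -0.00095785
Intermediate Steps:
C = -1044
D(b, x) = 10*x + b*x (D(b, x) = b*x + 10*x = 10*x + b*x)
q = -156 (q = -26*6 = -156)
K(Y) = 1/(Y + Y*(10 + Y))
1/(C + K(q)) = 1/(-1044 + 1/((-156)*(11 - 156))) = 1/(-1044 - 1/156/(-145)) = 1/(-1044 - 1/156*(-1/145)) = 1/(-1044 + 1/22620) = 1/(-23615279/22620) = -22620/23615279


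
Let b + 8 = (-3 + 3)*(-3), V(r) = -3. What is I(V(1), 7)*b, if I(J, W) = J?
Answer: 24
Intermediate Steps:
b = -8 (b = -8 + (-3 + 3)*(-3) = -8 + 0*(-3) = -8 + 0 = -8)
I(V(1), 7)*b = -3*(-8) = 24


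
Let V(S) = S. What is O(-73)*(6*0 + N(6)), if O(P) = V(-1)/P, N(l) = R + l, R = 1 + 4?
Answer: 11/73 ≈ 0.15068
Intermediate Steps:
R = 5
N(l) = 5 + l
O(P) = -1/P
O(-73)*(6*0 + N(6)) = (-1/(-73))*(6*0 + (5 + 6)) = (-1*(-1/73))*(0 + 11) = (1/73)*11 = 11/73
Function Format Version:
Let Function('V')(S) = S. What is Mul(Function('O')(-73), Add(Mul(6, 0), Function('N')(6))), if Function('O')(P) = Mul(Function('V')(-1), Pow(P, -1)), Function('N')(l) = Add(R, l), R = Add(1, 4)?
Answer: Rational(11, 73) ≈ 0.15068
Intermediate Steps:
R = 5
Function('N')(l) = Add(5, l)
Function('O')(P) = Mul(-1, Pow(P, -1))
Mul(Function('O')(-73), Add(Mul(6, 0), Function('N')(6))) = Mul(Mul(-1, Pow(-73, -1)), Add(Mul(6, 0), Add(5, 6))) = Mul(Mul(-1, Rational(-1, 73)), Add(0, 11)) = Mul(Rational(1, 73), 11) = Rational(11, 73)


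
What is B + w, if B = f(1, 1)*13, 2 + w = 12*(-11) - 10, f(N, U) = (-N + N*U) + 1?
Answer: -131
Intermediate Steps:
f(N, U) = 1 - N + N*U
w = -144 (w = -2 + (12*(-11) - 10) = -2 + (-132 - 10) = -2 - 142 = -144)
B = 13 (B = (1 - 1*1 + 1*1)*13 = (1 - 1 + 1)*13 = 1*13 = 13)
B + w = 13 - 144 = -131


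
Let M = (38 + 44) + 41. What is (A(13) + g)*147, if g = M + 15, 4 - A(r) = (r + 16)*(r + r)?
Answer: -89964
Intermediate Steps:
A(r) = 4 - 2*r*(16 + r) (A(r) = 4 - (r + 16)*(r + r) = 4 - (16 + r)*2*r = 4 - 2*r*(16 + r))
M = 123 (M = 82 + 41 = 123)
g = 138 (g = 123 + 15 = 138)
(A(13) + g)*147 = ((4 - 32*13 - 2*13²) + 138)*147 = ((4 - 416 - 2*169) + 138)*147 = ((4 - 416 - 338) + 138)*147 = (-750 + 138)*147 = -612*147 = -89964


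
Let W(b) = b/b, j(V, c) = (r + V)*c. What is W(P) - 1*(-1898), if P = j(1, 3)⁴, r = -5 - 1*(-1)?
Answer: 1899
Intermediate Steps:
r = -4 (r = -5 + 1 = -4)
j(V, c) = c*(-4 + V) (j(V, c) = (-4 + V)*c = c*(-4 + V))
P = 6561 (P = (3*(-4 + 1))⁴ = (3*(-3))⁴ = (-9)⁴ = 6561)
W(b) = 1
W(P) - 1*(-1898) = 1 - 1*(-1898) = 1 + 1898 = 1899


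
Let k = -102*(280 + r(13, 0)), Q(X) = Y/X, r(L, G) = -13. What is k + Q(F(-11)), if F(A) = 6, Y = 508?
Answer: -81448/3 ≈ -27149.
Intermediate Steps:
Q(X) = 508/X
k = -27234 (k = -102*(280 - 13) = -102*267 = -27234)
k + Q(F(-11)) = -27234 + 508/6 = -27234 + 508*(1/6) = -27234 + 254/3 = -81448/3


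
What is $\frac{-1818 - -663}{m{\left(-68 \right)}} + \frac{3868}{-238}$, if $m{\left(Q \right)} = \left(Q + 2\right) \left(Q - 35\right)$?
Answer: $- \frac{402569}{24514} \approx -16.422$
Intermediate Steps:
$m{\left(Q \right)} = \left(-35 + Q\right) \left(2 + Q\right)$ ($m{\left(Q \right)} = \left(2 + Q\right) \left(-35 + Q\right) = \left(-35 + Q\right) \left(2 + Q\right)$)
$\frac{-1818 - -663}{m{\left(-68 \right)}} + \frac{3868}{-238} = \frac{-1818 - -663}{-70 + \left(-68\right)^{2} - -2244} + \frac{3868}{-238} = \frac{-1818 + 663}{-70 + 4624 + 2244} + 3868 \left(- \frac{1}{238}\right) = - \frac{1155}{6798} - \frac{1934}{119} = \left(-1155\right) \frac{1}{6798} - \frac{1934}{119} = - \frac{35}{206} - \frac{1934}{119} = - \frac{402569}{24514}$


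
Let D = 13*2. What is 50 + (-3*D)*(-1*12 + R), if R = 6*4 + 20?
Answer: -2446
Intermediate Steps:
D = 26
R = 44 (R = 24 + 20 = 44)
50 + (-3*D)*(-1*12 + R) = 50 + (-3*26)*(-1*12 + 44) = 50 - 78*(-12 + 44) = 50 - 78*32 = 50 - 2496 = -2446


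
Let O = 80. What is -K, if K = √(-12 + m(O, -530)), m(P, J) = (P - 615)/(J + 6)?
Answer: -I*√753643/262 ≈ -3.3135*I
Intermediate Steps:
m(P, J) = (-615 + P)/(6 + J)
K = I*√753643/262 (K = √(-12 + (-615 + 80)/(6 - 530)) = √(-12 - 535/(-524)) = √(-12 - 1/524*(-535)) = √(-12 + 535/524) = √(-5753/524) = I*√753643/262 ≈ 3.3135*I)
-K = -I*√753643/262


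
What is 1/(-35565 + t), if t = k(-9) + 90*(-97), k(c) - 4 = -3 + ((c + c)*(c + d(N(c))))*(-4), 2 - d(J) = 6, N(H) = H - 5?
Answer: -1/45230 ≈ -2.2109e-5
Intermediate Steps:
N(H) = -5 + H
d(J) = -4 (d(J) = 2 - 1*6 = 2 - 6 = -4)
k(c) = 1 - 8*c*(-4 + c) (k(c) = 4 + (-3 + ((c + c)*(c - 4))*(-4)) = 4 + (-3 + ((2*c)*(-4 + c))*(-4)) = 4 + (-3 + (2*c*(-4 + c))*(-4)) = 4 + (-3 - 8*c*(-4 + c)) = 1 - 8*c*(-4 + c))
t = -9665 (t = (1 - 8*(-9)² + 32*(-9)) + 90*(-97) = (1 - 8*81 - 288) - 8730 = (1 - 648 - 288) - 8730 = -935 - 8730 = -9665)
1/(-35565 + t) = 1/(-35565 - 9665) = 1/(-45230) = -1/45230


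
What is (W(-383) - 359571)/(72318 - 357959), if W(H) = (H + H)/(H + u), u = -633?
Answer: 182661685/145105628 ≈ 1.2588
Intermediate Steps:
W(H) = 2*H/(-633 + H) (W(H) = (H + H)/(H - 633) = (2*H)/(-633 + H) = 2*H/(-633 + H))
(W(-383) - 359571)/(72318 - 357959) = (2*(-383)/(-633 - 383) - 359571)/(72318 - 357959) = (2*(-383)/(-1016) - 359571)/(-285641) = (2*(-383)*(-1/1016) - 359571)*(-1/285641) = (383/508 - 359571)*(-1/285641) = -182661685/508*(-1/285641) = 182661685/145105628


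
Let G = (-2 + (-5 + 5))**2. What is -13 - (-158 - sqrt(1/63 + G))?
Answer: 145 + sqrt(1771)/21 ≈ 147.00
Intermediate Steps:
G = 4 (G = (-2 + 0)**2 = (-2)**2 = 4)
-13 - (-158 - sqrt(1/63 + G)) = -13 - (-158 - sqrt(1/63 + 4)) = -13 - (-158 - sqrt(253/63)) = -13 - (-158 - sqrt(1771)/21) = -13 + (158 + sqrt(1771)/21) = 145 + sqrt(1771)/21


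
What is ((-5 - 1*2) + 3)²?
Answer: 16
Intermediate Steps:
((-5 - 1*2) + 3)² = ((-5 - 2) + 3)² = (-7 + 3)² = (-4)² = 16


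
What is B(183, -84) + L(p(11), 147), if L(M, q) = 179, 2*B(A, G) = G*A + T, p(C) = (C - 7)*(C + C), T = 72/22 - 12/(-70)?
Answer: -2889532/385 ≈ -7505.3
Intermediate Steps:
T = 1326/385 (T = 72*(1/22) - 12*(-1/70) = 36/11 + 6/35 = 1326/385 ≈ 3.4442)
p(C) = 2*C*(-7 + C) (p(C) = (-7 + C)*(2*C) = 2*C*(-7 + C))
B(A, G) = 663/385 + A*G/2 (B(A, G) = (G*A + 1326/385)/2 = (A*G + 1326/385)/2 = (1326/385 + A*G)/2 = 663/385 + A*G/2)
B(183, -84) + L(p(11), 147) = (663/385 + (1/2)*183*(-84)) + 179 = (663/385 - 7686) + 179 = -2958447/385 + 179 = -2889532/385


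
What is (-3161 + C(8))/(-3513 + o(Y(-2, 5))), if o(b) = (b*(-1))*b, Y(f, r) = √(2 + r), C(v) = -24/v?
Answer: 791/880 ≈ 0.89886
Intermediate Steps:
o(b) = -b² (o(b) = (-b)*b = -b²)
(-3161 + C(8))/(-3513 + o(Y(-2, 5))) = (-3161 - 24/8)/(-3513 - (√(2 + 5))²) = (-3161 - 24*⅛)/(-3513 - (√7)²) = (-3161 - 3)/(-3513 - 1*7) = -3164/(-3513 - 7) = -3164/(-3520) = -3164*(-1/3520) = 791/880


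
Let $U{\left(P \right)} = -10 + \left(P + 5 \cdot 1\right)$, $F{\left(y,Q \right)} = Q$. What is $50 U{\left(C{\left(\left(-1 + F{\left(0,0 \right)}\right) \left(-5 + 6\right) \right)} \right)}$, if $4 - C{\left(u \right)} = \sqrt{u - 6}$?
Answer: $-50 - 50 i \sqrt{7} \approx -50.0 - 132.29 i$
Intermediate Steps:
$C{\left(u \right)} = 4 - \sqrt{-6 + u}$ ($C{\left(u \right)} = 4 - \sqrt{u - 6} = 4 - \sqrt{-6 + u}$)
$U{\left(P \right)} = -5 + P$ ($U{\left(P \right)} = -10 + \left(P + 5\right) = -10 + \left(5 + P\right) = -5 + P$)
$50 U{\left(C{\left(\left(-1 + F{\left(0,0 \right)}\right) \left(-5 + 6\right) \right)} \right)} = 50 \left(-5 + \left(4 - \sqrt{-6 + \left(-1 + 0\right) \left(-5 + 6\right)}\right)\right) = 50 \left(-5 + \left(4 - \sqrt{-6 - 1}\right)\right) = 50 \left(-5 + \left(4 - \sqrt{-7}\right)\right) = 50 \left(-5 + \left(4 - i \sqrt{7}\right)\right) = 50 \left(-1 - i \sqrt{7}\right) = -50 - 50 i \sqrt{7}$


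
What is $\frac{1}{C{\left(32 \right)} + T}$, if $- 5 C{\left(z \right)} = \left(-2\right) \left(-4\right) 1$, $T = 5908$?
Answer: $\frac{5}{29532} \approx 0.00016931$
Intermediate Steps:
$C{\left(z \right)} = - \frac{8}{5}$ ($C{\left(z \right)} = - \frac{\left(-2\right) \left(-4\right) 1}{5} = - \frac{8 \cdot 1}{5} = \left(- \frac{1}{5}\right) 8 = - \frac{8}{5}$)
$\frac{1}{C{\left(32 \right)} + T} = \frac{1}{- \frac{8}{5} + 5908} = \frac{1}{\frac{29532}{5}} = \frac{5}{29532}$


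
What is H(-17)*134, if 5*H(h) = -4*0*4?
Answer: 0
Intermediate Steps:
H(h) = 0 (H(h) = (-4*0*4)/5 = (0*4)/5 = (⅕)*0 = 0)
H(-17)*134 = 0*134 = 0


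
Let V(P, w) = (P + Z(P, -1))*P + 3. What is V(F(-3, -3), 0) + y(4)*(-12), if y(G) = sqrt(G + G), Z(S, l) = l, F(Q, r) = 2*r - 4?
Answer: 113 - 24*sqrt(2) ≈ 79.059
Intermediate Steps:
F(Q, r) = -4 + 2*r
y(G) = sqrt(2)*sqrt(G) (y(G) = sqrt(2*G) = sqrt(2)*sqrt(G))
V(P, w) = 3 + P*(-1 + P) (V(P, w) = (P - 1)*P + 3 = (-1 + P)*P + 3 = P*(-1 + P) + 3 = 3 + P*(-1 + P))
V(F(-3, -3), 0) + y(4)*(-12) = (3 + (-4 + 2*(-3))**2 - (-4 + 2*(-3))) + (sqrt(2)*sqrt(4))*(-12) = (3 + (-4 - 6)**2 - (-4 - 6)) + (sqrt(2)*2)*(-12) = (3 + (-10)**2 - 1*(-10)) + (2*sqrt(2))*(-12) = (3 + 100 + 10) - 24*sqrt(2) = 113 - 24*sqrt(2)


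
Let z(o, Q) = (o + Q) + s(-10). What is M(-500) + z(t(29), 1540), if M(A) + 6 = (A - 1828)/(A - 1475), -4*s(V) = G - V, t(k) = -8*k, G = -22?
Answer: 2579703/1975 ≈ 1306.2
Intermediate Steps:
s(V) = 11/2 + V/4 (s(V) = -(-22 - V)/4 = 11/2 + V/4)
z(o, Q) = 3 + Q + o (z(o, Q) = (o + Q) + (11/2 + (¼)*(-10)) = (Q + o) + (11/2 - 5/2) = (Q + o) + 3 = 3 + Q + o)
M(A) = -6 + (-1828 + A)/(-1475 + A) (M(A) = -6 + (A - 1828)/(A - 1475) = -6 + (-1828 + A)/(-1475 + A))
M(-500) + z(t(29), 1540) = (7022 - 5*(-500))/(-1475 - 500) + (3 + 1540 - 8*29) = (7022 + 2500)/(-1975) + (3 + 1540 - 232) = -1/1975*9522 + 1311 = -9522/1975 + 1311 = 2579703/1975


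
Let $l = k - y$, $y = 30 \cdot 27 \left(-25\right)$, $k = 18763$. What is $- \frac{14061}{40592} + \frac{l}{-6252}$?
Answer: $- \frac{9718169}{1475472} \approx -6.5865$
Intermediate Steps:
$y = -20250$ ($y = 810 \left(-25\right) = -20250$)
$l = 39013$ ($l = 18763 - -20250 = 18763 + 20250 = 39013$)
$- \frac{14061}{40592} + \frac{l}{-6252} = - \frac{14061}{40592} + \frac{39013}{-6252} = \left(-14061\right) \frac{1}{40592} + 39013 \left(- \frac{1}{6252}\right) = - \frac{327}{944} - \frac{39013}{6252} = - \frac{9718169}{1475472}$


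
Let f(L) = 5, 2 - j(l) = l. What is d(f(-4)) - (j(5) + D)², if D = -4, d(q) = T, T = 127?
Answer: 78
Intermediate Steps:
j(l) = 2 - l
d(q) = 127
d(f(-4)) - (j(5) + D)² = 127 - ((2 - 1*5) - 4)² = 127 - ((2 - 5) - 4)² = 127 - (-3 - 4)² = 127 - 1*(-7)² = 127 - 1*49 = 127 - 49 = 78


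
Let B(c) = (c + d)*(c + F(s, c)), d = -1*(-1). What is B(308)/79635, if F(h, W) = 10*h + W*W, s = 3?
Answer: 9805806/26545 ≈ 369.40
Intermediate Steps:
F(h, W) = W² + 10*h (F(h, W) = 10*h + W² = W² + 10*h)
d = 1
B(c) = (1 + c)*(30 + c + c²) (B(c) = (c + 1)*(c + (c² + 10*3)) = (1 + c)*(c + (c² + 30)) = (1 + c)*(c + (30 + c²)) = (1 + c)*(30 + c + c²))
B(308)/79635 = (30 + 308³ + 2*308² + 31*308)/79635 = (30 + 29218112 + 2*94864 + 9548)*(1/79635) = (30 + 29218112 + 189728 + 9548)*(1/79635) = 29417418*(1/79635) = 9805806/26545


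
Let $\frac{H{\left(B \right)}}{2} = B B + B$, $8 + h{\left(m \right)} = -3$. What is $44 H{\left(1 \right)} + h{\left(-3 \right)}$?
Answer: $165$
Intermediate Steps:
$h{\left(m \right)} = -11$ ($h{\left(m \right)} = -8 - 3 = -11$)
$H{\left(B \right)} = 2 B + 2 B^{2}$ ($H{\left(B \right)} = 2 \left(B B + B\right) = 2 \left(B^{2} + B\right) = 2 \left(B + B^{2}\right) = 2 B + 2 B^{2}$)
$44 H{\left(1 \right)} + h{\left(-3 \right)} = 44 \cdot 2 \cdot 1 \left(1 + 1\right) - 11 = 44 \cdot 2 \cdot 1 \cdot 2 - 11 = 44 \cdot 4 - 11 = 176 - 11 = 165$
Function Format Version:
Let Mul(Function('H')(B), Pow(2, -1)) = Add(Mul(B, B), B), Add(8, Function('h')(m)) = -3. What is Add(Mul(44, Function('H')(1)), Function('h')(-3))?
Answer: 165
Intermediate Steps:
Function('h')(m) = -11 (Function('h')(m) = Add(-8, -3) = -11)
Function('H')(B) = Add(Mul(2, B), Mul(2, Pow(B, 2))) (Function('H')(B) = Mul(2, Add(Mul(B, B), B)) = Mul(2, Add(Pow(B, 2), B)) = Mul(2, Add(B, Pow(B, 2))) = Add(Mul(2, B), Mul(2, Pow(B, 2))))
Add(Mul(44, Function('H')(1)), Function('h')(-3)) = Add(Mul(44, Mul(2, 1, Add(1, 1))), -11) = Add(Mul(44, Mul(2, 1, 2)), -11) = Add(Mul(44, 4), -11) = Add(176, -11) = 165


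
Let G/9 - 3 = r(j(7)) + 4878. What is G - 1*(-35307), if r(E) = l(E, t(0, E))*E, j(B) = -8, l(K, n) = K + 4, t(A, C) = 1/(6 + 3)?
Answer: 79524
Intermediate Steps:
t(A, C) = ⅑ (t(A, C) = 1/9 = ⅑)
l(K, n) = 4 + K
r(E) = E*(4 + E) (r(E) = (4 + E)*E = E*(4 + E))
G = 44217 (G = 27 + 9*(-8*(4 - 8) + 4878) = 27 + 9*(-8*(-4) + 4878) = 27 + 9*(32 + 4878) = 27 + 9*4910 = 27 + 44190 = 44217)
G - 1*(-35307) = 44217 - 1*(-35307) = 44217 + 35307 = 79524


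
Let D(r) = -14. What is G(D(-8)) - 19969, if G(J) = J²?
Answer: -19773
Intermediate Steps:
G(D(-8)) - 19969 = (-14)² - 19969 = 196 - 19969 = -19773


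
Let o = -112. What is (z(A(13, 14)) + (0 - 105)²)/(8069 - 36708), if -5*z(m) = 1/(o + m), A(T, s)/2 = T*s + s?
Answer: -15434999/40094600 ≈ -0.38496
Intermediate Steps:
A(T, s) = 2*s + 2*T*s (A(T, s) = 2*(T*s + s) = 2*(s + T*s) = 2*s + 2*T*s)
z(m) = -1/(5*(-112 + m))
(z(A(13, 14)) + (0 - 105)²)/(8069 - 36708) = (-1/(-560 + 5*(2*14*(1 + 13))) + (0 - 105)²)/(8069 - 36708) = (-1/(-560 + 5*(2*14*14)) + (-105)²)/(-28639) = (-1/(-560 + 5*392) + 11025)*(-1/28639) = (-1/(-560 + 1960) + 11025)*(-1/28639) = (-1/1400 + 11025)*(-1/28639) = (15434999/1400)*(-1/28639) = -15434999/40094600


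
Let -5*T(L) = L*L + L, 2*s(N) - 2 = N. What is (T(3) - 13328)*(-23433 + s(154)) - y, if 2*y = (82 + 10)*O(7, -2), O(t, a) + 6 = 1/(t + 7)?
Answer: 2179322353/7 ≈ 3.1133e+8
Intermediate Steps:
s(N) = 1 + N/2
T(L) = -L/5 - L²/5 (T(L) = -(L*L + L)/5 = -(L² + L)/5 = -(L + L²)/5 = -L/5 - L²/5)
O(t, a) = -6 + 1/(7 + t) (O(t, a) = -6 + 1/(t + 7) = -6 + 1/(7 + t))
y = -1909/7 (y = ((82 + 10)*((-41 - 6*7)/(7 + 7)))/2 = (92*((-41 - 42)/14))/2 = (92*((1/14)*(-83)))/2 = (92*(-83/14))/2 = (½)*(-3818/7) = -1909/7 ≈ -272.71)
(T(3) - 13328)*(-23433 + s(154)) - y = (-⅕*3*(1 + 3) - 13328)*(-23433 + (1 + (½)*154)) - 1*(-1909/7) = (-⅕*3*4 - 13328)*(-23433 + (1 + 77)) + 1909/7 = (-12/5 - 13328)*(-23433 + 78) + 1909/7 = -66652/5*(-23355) + 1909/7 = 311331492 + 1909/7 = 2179322353/7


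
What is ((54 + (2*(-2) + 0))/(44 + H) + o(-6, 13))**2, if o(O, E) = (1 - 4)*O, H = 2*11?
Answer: 383161/1089 ≈ 351.85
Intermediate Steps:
H = 22
o(O, E) = -3*O
((54 + (2*(-2) + 0))/(44 + H) + o(-6, 13))**2 = ((54 + (2*(-2) + 0))/(44 + 22) - 3*(-6))**2 = ((54 + (-4 + 0))/66 + 18)**2 = ((54 - 4)*(1/66) + 18)**2 = (50*(1/66) + 18)**2 = (25/33 + 18)**2 = (619/33)**2 = 383161/1089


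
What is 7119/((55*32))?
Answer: 7119/1760 ≈ 4.0449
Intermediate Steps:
7119/((55*32)) = 7119/1760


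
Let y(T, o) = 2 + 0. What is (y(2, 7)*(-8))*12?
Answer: -192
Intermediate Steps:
y(T, o) = 2
(y(2, 7)*(-8))*12 = (2*(-8))*12 = -16*12 = -192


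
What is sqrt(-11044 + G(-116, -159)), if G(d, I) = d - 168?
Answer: 8*I*sqrt(177) ≈ 106.43*I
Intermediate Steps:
G(d, I) = -168 + d
sqrt(-11044 + G(-116, -159)) = sqrt(-11044 + (-168 - 116)) = sqrt(-11044 - 284) = sqrt(-11328) = 8*I*sqrt(177)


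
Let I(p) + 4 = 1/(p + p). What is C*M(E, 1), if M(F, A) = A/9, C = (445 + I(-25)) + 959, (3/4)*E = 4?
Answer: 23333/150 ≈ 155.55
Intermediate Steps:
I(p) = -4 + 1/(2*p) (I(p) = -4 + 1/(p + p) = -4 + 1/(2*p))
E = 16/3 (E = (4/3)*4 = 16/3 ≈ 5.3333)
C = 69999/50 (C = (445 + (-4 + (1/2)/(-25))) + 959 = (445 + (-4 + (1/2)*(-1/25))) + 959 = (445 + (-4 - 1/50)) + 959 = (445 - 201/50) + 959 = 22049/50 + 959 = 69999/50 ≈ 1400.0)
M(F, A) = A/9 (M(F, A) = A*(1/9) = A/9)
C*M(E, 1) = 69999*((1/9)*1)/50 = (69999/50)*(1/9) = 23333/150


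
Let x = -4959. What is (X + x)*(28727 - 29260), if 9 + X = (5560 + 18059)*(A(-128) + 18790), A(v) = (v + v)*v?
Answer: -649057250322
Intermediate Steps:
A(v) = 2*v² (A(v) = (2*v)*v = 2*v²)
X = 1217748393 (X = -9 + (5560 + 18059)*(2*(-128)² + 18790) = -9 + 23619*(2*16384 + 18790) = -9 + 23619*(32768 + 18790) = -9 + 23619*51558 = -9 + 1217748402 = 1217748393)
(X + x)*(28727 - 29260) = (1217748393 - 4959)*(28727 - 29260) = 1217743434*(-533) = -649057250322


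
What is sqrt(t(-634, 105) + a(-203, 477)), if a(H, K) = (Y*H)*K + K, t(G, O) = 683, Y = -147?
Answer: sqrt(14235317) ≈ 3773.0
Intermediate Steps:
a(H, K) = K - 147*H*K (a(H, K) = (-147*H)*K + K = -147*H*K + K = K - 147*H*K)
sqrt(t(-634, 105) + a(-203, 477)) = sqrt(683 + 477*(1 - 147*(-203))) = sqrt(683 + 477*(1 + 29841)) = sqrt(683 + 477*29842) = sqrt(683 + 14234634) = sqrt(14235317)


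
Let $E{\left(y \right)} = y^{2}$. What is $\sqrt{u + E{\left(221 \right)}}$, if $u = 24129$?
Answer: $\sqrt{72970} \approx 270.13$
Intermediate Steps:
$\sqrt{u + E{\left(221 \right)}} = \sqrt{24129 + 221^{2}} = \sqrt{24129 + 48841} = \sqrt{72970}$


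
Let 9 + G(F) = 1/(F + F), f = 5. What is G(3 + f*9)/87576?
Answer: -863/8407296 ≈ -0.00010265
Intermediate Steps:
G(F) = -9 + 1/(2*F) (G(F) = -9 + 1/(F + F) = -9 + 1/(2*F))
G(3 + f*9)/87576 = (-9 + 1/(2*(3 + 5*9)))/87576 = (-9 + 1/(2*(3 + 45)))*(1/87576) = (-9 + (½)/48)*(1/87576) = (-9 + (½)*(1/48))*(1/87576) = (-9 + 1/96)*(1/87576) = -863/96*1/87576 = -863/8407296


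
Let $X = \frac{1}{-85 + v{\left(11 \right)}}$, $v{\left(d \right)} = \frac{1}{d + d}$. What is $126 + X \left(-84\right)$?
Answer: $\frac{11302}{89} \approx 126.99$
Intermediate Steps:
$v{\left(d \right)} = \frac{1}{2 d}$
$X = - \frac{22}{1869}$ ($X = \frac{1}{-85 + \frac{1}{2 \cdot 11}} = \frac{1}{-85 + \frac{1}{2} \cdot \frac{1}{11}} = \frac{1}{-85 + \frac{1}{22}} = \frac{1}{- \frac{1869}{22}} = - \frac{22}{1869} \approx -0.011771$)
$126 + X \left(-84\right) = 126 - - \frac{88}{89} = 126 + \frac{88}{89} = \frac{11302}{89}$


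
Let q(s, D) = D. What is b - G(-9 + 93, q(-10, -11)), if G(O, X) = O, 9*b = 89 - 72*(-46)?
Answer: 2645/9 ≈ 293.89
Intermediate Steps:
b = 3401/9 (b = (89 - 72*(-46))/9 = (89 + 3312)/9 = (1/9)*3401 = 3401/9 ≈ 377.89)
b - G(-9 + 93, q(-10, -11)) = 3401/9 - (-9 + 93) = 3401/9 - 1*84 = 3401/9 - 84 = 2645/9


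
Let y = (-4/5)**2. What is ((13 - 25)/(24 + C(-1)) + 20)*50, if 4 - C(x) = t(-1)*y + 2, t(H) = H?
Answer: 108500/111 ≈ 977.48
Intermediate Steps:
y = 16/25 (y = (-4*1/5)**2 = (-4/5)**2 = 16/25 ≈ 0.64000)
C(x) = 66/25 (C(x) = 4 - (-1*16/25 + 2) = 4 - (-16/25 + 2) = 4 - 1*34/25 = 4 - 34/25 = 66/25)
((13 - 25)/(24 + C(-1)) + 20)*50 = ((13 - 25)/(24 + 66/25) + 20)*50 = (-12/666/25 + 20)*50 = (-12*25/666 + 20)*50 = (-50/111 + 20)*50 = (2170/111)*50 = 108500/111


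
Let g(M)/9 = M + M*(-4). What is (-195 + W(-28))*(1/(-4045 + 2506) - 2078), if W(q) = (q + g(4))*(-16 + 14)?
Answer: -246249311/1539 ≈ -1.6001e+5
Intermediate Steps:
g(M) = -27*M (g(M) = 9*(M + M*(-4)) = 9*(M - 4*M) = 9*(-3*M) = -27*M)
W(q) = 216 - 2*q (W(q) = (q - 27*4)*(-16 + 14) = (q - 108)*(-2) = (-108 + q)*(-2) = 216 - 2*q)
(-195 + W(-28))*(1/(-4045 + 2506) - 2078) = (-195 + (216 - 2*(-28)))*(1/(-4045 + 2506) - 2078) = (-195 + (216 + 56))*(1/(-1539) - 2078) = (-195 + 272)*(-1/1539 - 2078) = 77*(-3198043/1539) = -246249311/1539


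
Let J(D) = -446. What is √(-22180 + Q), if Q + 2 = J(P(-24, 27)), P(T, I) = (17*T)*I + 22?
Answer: 2*I*√5657 ≈ 150.43*I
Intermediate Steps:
P(T, I) = 22 + 17*I*T (P(T, I) = 17*I*T + 22 = 22 + 17*I*T)
Q = -448 (Q = -2 - 446 = -448)
√(-22180 + Q) = √(-22180 - 448) = √(-22628) = 2*I*√5657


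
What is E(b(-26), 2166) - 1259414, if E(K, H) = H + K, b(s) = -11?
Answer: -1257259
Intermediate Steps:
E(b(-26), 2166) - 1259414 = (2166 - 11) - 1259414 = 2155 - 1259414 = -1257259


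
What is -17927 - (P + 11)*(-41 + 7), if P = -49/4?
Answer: -35939/2 ≈ -17970.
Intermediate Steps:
P = -49/4 (P = -49*¼ = -49/4 ≈ -12.250)
-17927 - (P + 11)*(-41 + 7) = -17927 - (-49/4 + 11)*(-41 + 7) = -17927 - (-5)*(-34)/4 = -17927 - 1*85/2 = -17927 - 85/2 = -35939/2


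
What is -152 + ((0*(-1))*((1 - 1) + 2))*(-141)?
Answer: -152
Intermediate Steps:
-152 + ((0*(-1))*((1 - 1) + 2))*(-141) = -152 + (0*(0 + 2))*(-141) = -152 + (0*2)*(-141) = -152 + 0*(-141) = -152 + 0 = -152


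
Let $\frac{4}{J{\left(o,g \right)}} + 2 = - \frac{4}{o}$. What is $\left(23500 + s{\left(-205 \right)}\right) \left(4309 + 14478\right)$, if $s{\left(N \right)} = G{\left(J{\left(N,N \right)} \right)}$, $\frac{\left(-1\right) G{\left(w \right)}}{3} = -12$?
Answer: $442170832$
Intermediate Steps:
$J{\left(o,g \right)} = \frac{4}{-2 - \frac{4}{o}}$
$G{\left(w \right)} = 36$ ($G{\left(w \right)} = \left(-3\right) \left(-12\right) = 36$)
$s{\left(N \right)} = 36$
$\left(23500 + s{\left(-205 \right)}\right) \left(4309 + 14478\right) = \left(23500 + 36\right) \left(4309 + 14478\right) = 23536 \cdot 18787 = 442170832$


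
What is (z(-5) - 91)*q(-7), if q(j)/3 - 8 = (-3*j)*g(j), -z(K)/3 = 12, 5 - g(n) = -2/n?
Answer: -40767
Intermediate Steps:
g(n) = 5 + 2/n (g(n) = 5 - (-2)/n = 5 + 2/n)
z(K) = -36 (z(K) = -3*12 = -36)
q(j) = 24 - 9*j*(5 + 2/j) (q(j) = 24 + 3*((-3*j)*(5 + 2/j)) = 24 + 3*(-3*j*(5 + 2/j)) = 24 - 9*j*(5 + 2/j))
(z(-5) - 91)*q(-7) = (-36 - 91)*(6 - 45*(-7)) = -127*(6 + 315) = -127*321 = -40767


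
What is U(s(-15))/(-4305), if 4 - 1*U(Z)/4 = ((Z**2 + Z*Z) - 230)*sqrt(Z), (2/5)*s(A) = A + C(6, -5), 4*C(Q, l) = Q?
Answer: -16/4305 + 3277*I*sqrt(15)/1148 ≈ -0.0037166 + 11.056*I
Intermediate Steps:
C(Q, l) = Q/4
s(A) = 15/4 + 5*A/2 (s(A) = 5*(A + (1/4)*6)/2 = 5*(A + 3/2)/2 = 5*(3/2 + A)/2 = 15/4 + 5*A/2)
U(Z) = 16 - 4*sqrt(Z)*(-230 + 2*Z**2) (U(Z) = 16 - 4*((Z**2 + Z*Z) - 230)*sqrt(Z) = 16 - 4*((Z**2 + Z**2) - 230)*sqrt(Z) = 16 - 4*(2*Z**2 - 230)*sqrt(Z) = 16 - 4*(-230 + 2*Z**2)*sqrt(Z) = 16 - 4*sqrt(Z)*(-230 + 2*Z**2))
U(s(-15))/(-4305) = (16 - 8*(15/4 + (5/2)*(-15))**(5/2) + 920*sqrt(15/4 + (5/2)*(-15)))/(-4305) = (16 - 8*(15/4 - 75/2)**(5/2) + 920*sqrt(15/4 - 75/2))*(-1/4305) = (16 - 54675*I*sqrt(15)/4 + 920*sqrt(-135/4))*(-1/4305) = (16 - 54675*I*sqrt(15)/4 + 920*(3*I*sqrt(15)/2))*(-1/4305) = (16 - 54675*I*sqrt(15)/4 + 1380*I*sqrt(15))*(-1/4305) = (16 - 49155*I*sqrt(15)/4)*(-1/4305) = -16/4305 + 3277*I*sqrt(15)/1148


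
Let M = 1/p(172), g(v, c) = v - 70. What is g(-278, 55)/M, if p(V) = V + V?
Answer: -119712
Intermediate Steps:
p(V) = 2*V
g(v, c) = -70 + v
M = 1/344 (M = 1/(2*172) = 1/344 ≈ 0.0029070)
g(-278, 55)/M = (-70 - 278)/(1/344) = -348*344 = -119712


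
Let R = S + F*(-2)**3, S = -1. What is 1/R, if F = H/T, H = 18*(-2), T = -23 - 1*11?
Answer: -17/161 ≈ -0.10559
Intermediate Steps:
T = -34 (T = -23 - 11 = -34)
H = -36
F = 18/17 (F = -36/(-34) = -36*(-1/34) = 18/17 ≈ 1.0588)
R = -161/17 (R = -1 + (18/17)*(-2)**3 = -1 + (18/17)*(-8) = -1 - 144/17 = -161/17 ≈ -9.4706)
1/R = 1/(-161/17) = -17/161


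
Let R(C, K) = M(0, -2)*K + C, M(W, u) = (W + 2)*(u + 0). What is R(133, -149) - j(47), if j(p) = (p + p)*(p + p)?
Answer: -8107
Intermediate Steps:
M(W, u) = u*(2 + W) (M(W, u) = (2 + W)*u = u*(2 + W))
j(p) = 4*p² (j(p) = (2*p)*(2*p) = 4*p²)
R(C, K) = C - 4*K (R(C, K) = (-2*(2 + 0))*K + C = (-2*2)*K + C = -4*K + C = C - 4*K)
R(133, -149) - j(47) = (133 - 4*(-149)) - 4*47² = (133 + 596) - 4*2209 = 729 - 1*8836 = 729 - 8836 = -8107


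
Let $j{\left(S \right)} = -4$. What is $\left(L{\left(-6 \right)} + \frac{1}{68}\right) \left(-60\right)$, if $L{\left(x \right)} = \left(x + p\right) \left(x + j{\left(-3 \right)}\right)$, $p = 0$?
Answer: $- \frac{61215}{17} \approx -3600.9$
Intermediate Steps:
$L{\left(x \right)} = x \left(-4 + x\right)$ ($L{\left(x \right)} = \left(x + 0\right) \left(x - 4\right) = x \left(-4 + x\right)$)
$\left(L{\left(-6 \right)} + \frac{1}{68}\right) \left(-60\right) = \left(- 6 \left(-4 - 6\right) + \frac{1}{68}\right) \left(-60\right) = \left(\left(-6\right) \left(-10\right) + \frac{1}{68}\right) \left(-60\right) = \left(60 + \frac{1}{68}\right) \left(-60\right) = \frac{4081}{68} \left(-60\right) = - \frac{61215}{17}$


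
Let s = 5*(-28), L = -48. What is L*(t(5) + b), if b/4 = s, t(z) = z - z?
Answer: 26880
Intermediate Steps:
t(z) = 0
s = -140
b = -560 (b = 4*(-140) = -560)
L*(t(5) + b) = -48*(0 - 560) = -48*(-560) = 26880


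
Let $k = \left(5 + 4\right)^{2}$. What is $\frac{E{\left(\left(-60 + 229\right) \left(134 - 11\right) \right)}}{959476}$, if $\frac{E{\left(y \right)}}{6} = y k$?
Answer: $\frac{5051241}{479738} \approx 10.529$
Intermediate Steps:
$k = 81$ ($k = 9^{2} = 81$)
$E{\left(y \right)} = 486 y$ ($E{\left(y \right)} = 6 y 81 = 6 \cdot 81 y = 486 y$)
$\frac{E{\left(\left(-60 + 229\right) \left(134 - 11\right) \right)}}{959476} = \frac{486 \left(-60 + 229\right) \left(134 - 11\right)}{959476} = 486 \cdot 169 \cdot 123 \cdot \frac{1}{959476} = 486 \cdot 20787 \cdot \frac{1}{959476} = 10102482 \cdot \frac{1}{959476} = \frac{5051241}{479738}$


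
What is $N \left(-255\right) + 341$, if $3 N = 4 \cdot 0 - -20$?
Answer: $-1359$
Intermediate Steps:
$N = \frac{20}{3}$ ($N = \frac{4 \cdot 0 - -20}{3} = \frac{0 + 20}{3} = \frac{1}{3} \cdot 20 = \frac{20}{3} \approx 6.6667$)
$N \left(-255\right) + 341 = \frac{20}{3} \left(-255\right) + 341 = -1700 + 341 = -1359$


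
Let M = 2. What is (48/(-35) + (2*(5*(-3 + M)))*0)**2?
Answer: 2304/1225 ≈ 1.8808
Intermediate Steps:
(48/(-35) + (2*(5*(-3 + M)))*0)**2 = (48/(-35) + (2*(5*(-3 + 2)))*0)**2 = (48*(-1/35) + (2*(5*(-1)))*0)**2 = (-48/35 + (2*(-5))*0)**2 = (-48/35 - 10*0)**2 = (-48/35 + 0)**2 = (-48/35)**2 = 2304/1225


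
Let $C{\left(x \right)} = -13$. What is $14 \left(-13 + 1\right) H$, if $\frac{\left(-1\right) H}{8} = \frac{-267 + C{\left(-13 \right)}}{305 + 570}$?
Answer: $- \frac{10752}{25} \approx -430.08$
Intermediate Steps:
$H = \frac{64}{25}$ ($H = - 8 \frac{-267 - 13}{305 + 570} = - 8 \left(- \frac{280}{875}\right) = - 8 \left(\left(-280\right) \frac{1}{875}\right) = \left(-8\right) \left(- \frac{8}{25}\right) = \frac{64}{25} \approx 2.56$)
$14 \left(-13 + 1\right) H = 14 \left(-13 + 1\right) \frac{64}{25} = 14 \left(-12\right) \frac{64}{25} = \left(-168\right) \frac{64}{25} = - \frac{10752}{25}$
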